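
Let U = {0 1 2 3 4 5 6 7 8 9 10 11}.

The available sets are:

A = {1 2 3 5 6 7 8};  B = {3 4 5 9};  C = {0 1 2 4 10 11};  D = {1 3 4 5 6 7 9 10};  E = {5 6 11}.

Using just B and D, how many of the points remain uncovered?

Union of B, D = {1, 3, 4, 5, 6, 7, 9, 10}.
Not covered: 0, 2, 8, 11 — 4 points.

4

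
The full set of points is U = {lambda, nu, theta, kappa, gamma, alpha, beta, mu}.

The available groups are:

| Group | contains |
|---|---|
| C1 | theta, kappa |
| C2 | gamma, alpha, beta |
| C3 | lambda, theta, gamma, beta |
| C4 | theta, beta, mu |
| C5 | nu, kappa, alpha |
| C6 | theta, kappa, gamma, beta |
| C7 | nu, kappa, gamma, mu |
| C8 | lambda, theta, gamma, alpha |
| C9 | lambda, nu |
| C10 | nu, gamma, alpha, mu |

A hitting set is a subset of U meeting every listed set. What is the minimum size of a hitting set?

3

The 3 points {nu, theta, gamma} hit every group.
The groups C1, C2, C9 are pairwise disjoint, so any hitting set needs a separate point for each — at least 3. Hence 3 is optimal.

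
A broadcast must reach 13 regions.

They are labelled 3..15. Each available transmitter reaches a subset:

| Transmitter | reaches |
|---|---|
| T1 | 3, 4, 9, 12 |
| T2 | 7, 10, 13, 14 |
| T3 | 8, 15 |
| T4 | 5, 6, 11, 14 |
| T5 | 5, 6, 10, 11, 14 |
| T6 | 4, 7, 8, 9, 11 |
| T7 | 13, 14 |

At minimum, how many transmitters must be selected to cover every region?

4

Take {T1, T2, T3, T5}. Their union is {3, 4, 5, 6, 7, 8, 9, 10, 11, 12, 13, 14, 15}, which is all 13 regions.
Only T3 contains 15, so T3 is forced; the remaining 11 regions need at least 3 more transmitters (each remaining transmitter adds at most 5) — so at least 4 transmitters are needed, and 4 is optimal.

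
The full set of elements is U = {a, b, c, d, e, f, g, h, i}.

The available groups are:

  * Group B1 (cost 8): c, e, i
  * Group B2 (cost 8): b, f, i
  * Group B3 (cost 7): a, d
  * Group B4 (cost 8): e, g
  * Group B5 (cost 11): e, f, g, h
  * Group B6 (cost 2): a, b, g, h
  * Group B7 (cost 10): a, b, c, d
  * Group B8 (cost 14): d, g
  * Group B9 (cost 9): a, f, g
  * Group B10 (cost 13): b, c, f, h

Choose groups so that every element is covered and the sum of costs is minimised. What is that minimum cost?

B1, B2, B3, B6 together cover every element (B1 ∪ B2 ∪ B3 ∪ B6 = {a, b, c, d, e, f, g, h, i}); total cost 8 + 8 + 7 + 2 = 25.
No covering selection has total cost below 25.

25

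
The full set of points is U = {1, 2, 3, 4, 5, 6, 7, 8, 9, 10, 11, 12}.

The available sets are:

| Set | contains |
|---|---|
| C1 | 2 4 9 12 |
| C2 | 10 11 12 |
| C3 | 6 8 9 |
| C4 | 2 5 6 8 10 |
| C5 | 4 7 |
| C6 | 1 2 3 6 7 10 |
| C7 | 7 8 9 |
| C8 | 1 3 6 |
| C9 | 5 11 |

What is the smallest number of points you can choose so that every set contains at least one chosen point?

Take H = {6, 7, 11, 12}. Each listed set contains at least one of these, so H is a hitting set of size 4.
No choice of 3 points meets every set, so 4 is the minimum.

4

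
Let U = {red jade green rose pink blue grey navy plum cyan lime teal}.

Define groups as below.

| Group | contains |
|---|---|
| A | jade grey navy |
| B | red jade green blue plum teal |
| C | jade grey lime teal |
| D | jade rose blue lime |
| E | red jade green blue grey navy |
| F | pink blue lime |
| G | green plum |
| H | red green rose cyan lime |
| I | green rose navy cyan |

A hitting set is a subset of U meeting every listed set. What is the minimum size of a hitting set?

T = {green, blue, grey} meets every group (each contains at least one member of T), and |T| = 3.
The groups A, F, G are pairwise disjoint, so any hitting set needs a separate element for each — at least 3. Hence 3 is optimal.

3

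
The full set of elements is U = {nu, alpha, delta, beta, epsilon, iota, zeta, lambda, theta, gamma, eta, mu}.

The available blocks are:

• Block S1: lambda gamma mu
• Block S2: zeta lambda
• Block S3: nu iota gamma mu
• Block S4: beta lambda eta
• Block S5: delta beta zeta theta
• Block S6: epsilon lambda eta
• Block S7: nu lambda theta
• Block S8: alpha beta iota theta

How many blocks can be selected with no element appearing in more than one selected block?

3

S3, S5, S6 are pairwise disjoint (S3={nu,iota,gamma,mu}; S5={delta,beta,zeta,theta}; S6={epsilon,lambda,eta}).
Every remaining block overlaps one of these, and no 4 of the listed blocks are pairwise disjoint, so 3 is the maximum.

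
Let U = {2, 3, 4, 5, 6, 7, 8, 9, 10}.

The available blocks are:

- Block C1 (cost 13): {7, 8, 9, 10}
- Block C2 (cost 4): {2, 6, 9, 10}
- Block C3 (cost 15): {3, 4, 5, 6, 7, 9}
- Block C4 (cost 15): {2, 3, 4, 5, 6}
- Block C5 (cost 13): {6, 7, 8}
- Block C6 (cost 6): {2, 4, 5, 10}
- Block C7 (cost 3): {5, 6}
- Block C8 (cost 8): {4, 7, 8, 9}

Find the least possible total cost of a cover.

27

C2, C3, C8 together cover every element (C2 ∪ C3 ∪ C8 = {2, 3, 4, 5, 6, 7, 8, 9, 10}); total cost 4 + 15 + 8 = 27.
The greedy pick C2, C8, C7, C3 costs 30; no covering selection beats 27.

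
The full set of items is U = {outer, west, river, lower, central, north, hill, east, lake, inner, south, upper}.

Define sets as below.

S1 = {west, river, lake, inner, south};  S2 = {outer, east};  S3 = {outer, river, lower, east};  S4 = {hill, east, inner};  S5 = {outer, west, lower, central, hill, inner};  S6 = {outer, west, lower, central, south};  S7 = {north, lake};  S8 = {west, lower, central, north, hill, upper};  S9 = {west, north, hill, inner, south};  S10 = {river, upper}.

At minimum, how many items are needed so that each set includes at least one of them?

4

H = {outer, hill, lake, upper} meets every set (each contains at least one member of H), and |H| = 4.
The sets S4, S6, S7, S10 are pairwise disjoint, so any hitting set needs a separate item for each — at least 4. Hence 4 is optimal.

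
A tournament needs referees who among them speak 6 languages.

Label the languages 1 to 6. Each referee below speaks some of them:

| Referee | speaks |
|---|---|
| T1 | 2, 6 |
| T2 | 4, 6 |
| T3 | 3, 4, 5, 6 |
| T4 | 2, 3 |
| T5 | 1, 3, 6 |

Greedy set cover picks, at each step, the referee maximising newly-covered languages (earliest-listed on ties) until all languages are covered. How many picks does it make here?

3

Greedy: pick T3 (covers 4 new) → pick T1 (covers 1 new) → pick T5 (covers 1 new). Total picks: 3.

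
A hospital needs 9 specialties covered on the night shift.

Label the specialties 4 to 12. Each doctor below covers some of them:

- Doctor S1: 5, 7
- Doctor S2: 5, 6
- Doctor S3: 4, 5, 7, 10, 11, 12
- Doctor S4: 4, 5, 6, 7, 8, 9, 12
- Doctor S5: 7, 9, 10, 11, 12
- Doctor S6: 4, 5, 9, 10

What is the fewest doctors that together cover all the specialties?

S4 and S5 together: S4 ∪ S5 = {4, 5, 6, 7, 8, 9, 10, 11, 12} — every specialty is covered.
No single doctor has all 9 specialties (the largest, S4, has 7), so 2 is optimal.

2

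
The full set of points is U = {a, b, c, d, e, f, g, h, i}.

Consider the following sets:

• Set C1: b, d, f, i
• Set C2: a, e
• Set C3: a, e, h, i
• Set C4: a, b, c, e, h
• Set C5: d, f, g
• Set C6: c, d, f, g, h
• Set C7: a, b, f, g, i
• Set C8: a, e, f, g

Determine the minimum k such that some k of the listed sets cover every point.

C4, C5, and C7 cover everything between them: the union {a, b, c, d, e, f, g, h, i} is all of U.
No 2 of the 8 sets cover everything (all 28 combinations miss at least one point), so 3 is optimal.

3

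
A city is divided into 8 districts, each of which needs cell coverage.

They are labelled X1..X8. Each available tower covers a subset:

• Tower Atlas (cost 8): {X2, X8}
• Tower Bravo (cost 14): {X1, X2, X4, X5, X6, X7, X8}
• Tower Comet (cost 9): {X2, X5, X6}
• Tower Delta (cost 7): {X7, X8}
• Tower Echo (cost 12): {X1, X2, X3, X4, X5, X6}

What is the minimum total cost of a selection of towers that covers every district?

19

Delta, Echo together cover every district (Delta ∪ Echo = {X1, X2, X3, X4, X5, X6, X7, X8}); total cost 7 + 12 = 19.
The greedy pick Bravo, Echo costs 26; no covering selection beats 19.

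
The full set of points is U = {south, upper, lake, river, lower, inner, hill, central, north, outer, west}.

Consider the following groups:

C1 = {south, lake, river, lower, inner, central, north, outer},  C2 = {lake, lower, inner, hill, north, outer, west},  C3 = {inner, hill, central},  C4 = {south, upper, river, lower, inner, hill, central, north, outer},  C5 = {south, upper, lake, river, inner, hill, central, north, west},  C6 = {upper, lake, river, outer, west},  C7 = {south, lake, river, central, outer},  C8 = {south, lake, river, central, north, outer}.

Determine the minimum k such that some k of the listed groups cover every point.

2

C4 and C5 together: C4 ∪ C5 = {south, upper, lake, river, lower, inner, hill, central, north, outer, west} — every point is covered.
No single group has all 11 points (the largest, C4, has 9), so 2 is optimal.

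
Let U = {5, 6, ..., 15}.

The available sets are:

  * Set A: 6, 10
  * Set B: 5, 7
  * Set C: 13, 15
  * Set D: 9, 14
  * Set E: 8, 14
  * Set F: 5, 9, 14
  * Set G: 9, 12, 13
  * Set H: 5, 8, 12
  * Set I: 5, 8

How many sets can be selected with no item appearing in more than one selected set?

4

A, C, D, H are pairwise disjoint (A={6,10}; C={13,15}; D={9,14}; H={5,8,12}).
Every remaining set overlaps one of these, and no 5 of the listed sets are pairwise disjoint, so 4 is the maximum.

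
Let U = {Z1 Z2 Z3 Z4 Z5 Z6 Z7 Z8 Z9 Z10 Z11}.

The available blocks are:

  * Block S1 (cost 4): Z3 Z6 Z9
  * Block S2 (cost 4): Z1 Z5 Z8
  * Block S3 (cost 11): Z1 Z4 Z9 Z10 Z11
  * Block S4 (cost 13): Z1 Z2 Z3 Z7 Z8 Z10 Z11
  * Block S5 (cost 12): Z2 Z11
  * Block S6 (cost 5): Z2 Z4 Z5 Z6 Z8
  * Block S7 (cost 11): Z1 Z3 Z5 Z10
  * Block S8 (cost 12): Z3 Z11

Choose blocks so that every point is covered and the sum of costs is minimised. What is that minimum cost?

22

S1, S4, S6 together cover every point (S1 ∪ S4 ∪ S6 = {Z1, Z2, Z3, Z4, Z5, Z6, Z7, Z8, Z9, Z10, Z11}); total cost 4 + 13 + 5 = 22.
No covering selection has total cost below 22.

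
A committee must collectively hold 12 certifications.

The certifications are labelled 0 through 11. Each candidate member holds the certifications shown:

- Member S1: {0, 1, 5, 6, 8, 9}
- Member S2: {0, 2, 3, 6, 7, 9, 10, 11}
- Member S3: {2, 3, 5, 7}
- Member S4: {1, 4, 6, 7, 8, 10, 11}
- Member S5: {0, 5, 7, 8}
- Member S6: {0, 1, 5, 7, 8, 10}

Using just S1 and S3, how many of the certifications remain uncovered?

Union of S1, S3 = {0, 1, 2, 3, 5, 6, 7, 8, 9}.
Not covered: 4, 10, 11 — 3 certifications.

3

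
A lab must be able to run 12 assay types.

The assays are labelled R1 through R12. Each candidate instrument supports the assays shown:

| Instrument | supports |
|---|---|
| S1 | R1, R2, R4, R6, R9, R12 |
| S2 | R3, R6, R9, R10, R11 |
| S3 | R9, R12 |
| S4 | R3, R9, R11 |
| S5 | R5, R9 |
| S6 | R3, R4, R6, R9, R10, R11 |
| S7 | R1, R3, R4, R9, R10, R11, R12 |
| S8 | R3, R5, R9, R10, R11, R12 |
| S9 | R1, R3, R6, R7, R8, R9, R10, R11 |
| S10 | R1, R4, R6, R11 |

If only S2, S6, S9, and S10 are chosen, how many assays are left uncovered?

Union of S2, S6, S9, S10 = {R1, R3, R4, R6, R7, R8, R9, R10, R11}.
Not covered: R2, R5, R12 — 3 assays.

3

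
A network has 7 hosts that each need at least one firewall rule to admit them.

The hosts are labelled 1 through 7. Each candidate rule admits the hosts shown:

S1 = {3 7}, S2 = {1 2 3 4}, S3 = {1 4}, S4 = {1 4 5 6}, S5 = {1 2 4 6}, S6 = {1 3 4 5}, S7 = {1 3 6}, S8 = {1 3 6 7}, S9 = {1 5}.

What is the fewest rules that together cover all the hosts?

Take {S2, S8, S9}. Their union is {1, 2, 3, 4, 5, 6, 7}, which is all 7 hosts.
No 2 of the 9 rules cover everything (all 36 combinations miss at least one host), so 3 is optimal.

3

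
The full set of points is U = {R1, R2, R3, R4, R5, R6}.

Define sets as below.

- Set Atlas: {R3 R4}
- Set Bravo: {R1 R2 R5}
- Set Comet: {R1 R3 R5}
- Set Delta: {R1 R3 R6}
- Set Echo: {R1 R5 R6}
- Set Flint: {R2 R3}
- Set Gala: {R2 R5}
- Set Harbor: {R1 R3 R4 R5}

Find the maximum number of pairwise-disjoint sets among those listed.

2

Echo, Flint are pairwise disjoint (Echo={R1,R5,R6}; Flint={R2,R3}).
Every remaining set overlaps one of these, and no 3 of the listed sets are pairwise disjoint, so 2 is the maximum.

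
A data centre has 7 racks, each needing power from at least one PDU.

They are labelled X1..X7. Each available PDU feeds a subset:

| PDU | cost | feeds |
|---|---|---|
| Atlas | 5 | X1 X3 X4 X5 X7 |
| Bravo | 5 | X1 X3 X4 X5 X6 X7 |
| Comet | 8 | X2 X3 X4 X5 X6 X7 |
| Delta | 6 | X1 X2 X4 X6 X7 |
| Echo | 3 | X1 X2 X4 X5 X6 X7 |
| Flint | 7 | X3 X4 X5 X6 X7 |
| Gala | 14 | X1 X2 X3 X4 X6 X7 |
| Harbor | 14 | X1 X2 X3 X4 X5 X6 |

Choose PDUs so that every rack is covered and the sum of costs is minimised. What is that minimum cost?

Atlas, Echo together cover every rack (Atlas ∪ Echo = {X1, X2, X3, X4, X5, X6, X7}); total cost 5 + 3 = 8.
No covering selection has total cost below 8.

8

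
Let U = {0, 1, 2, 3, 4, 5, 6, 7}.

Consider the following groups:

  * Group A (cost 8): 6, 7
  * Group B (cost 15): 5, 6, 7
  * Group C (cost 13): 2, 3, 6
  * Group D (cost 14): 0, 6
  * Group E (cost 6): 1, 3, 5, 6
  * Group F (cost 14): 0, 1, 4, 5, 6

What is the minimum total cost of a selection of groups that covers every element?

A, C, F together cover every element (A ∪ C ∪ F = {0, 1, 2, 3, 4, 5, 6, 7}); total cost 8 + 13 + 14 = 35.
The greedy pick E, F, A, C costs 41; no covering selection beats 35.

35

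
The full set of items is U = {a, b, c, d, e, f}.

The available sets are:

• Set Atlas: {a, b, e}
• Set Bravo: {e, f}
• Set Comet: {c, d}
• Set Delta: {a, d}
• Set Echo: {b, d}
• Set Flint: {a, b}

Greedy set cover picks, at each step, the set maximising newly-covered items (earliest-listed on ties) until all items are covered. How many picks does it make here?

Greedy: pick Atlas (covers 3 new) → pick Comet (covers 2 new) → pick Bravo (covers 1 new). Total picks: 3.

3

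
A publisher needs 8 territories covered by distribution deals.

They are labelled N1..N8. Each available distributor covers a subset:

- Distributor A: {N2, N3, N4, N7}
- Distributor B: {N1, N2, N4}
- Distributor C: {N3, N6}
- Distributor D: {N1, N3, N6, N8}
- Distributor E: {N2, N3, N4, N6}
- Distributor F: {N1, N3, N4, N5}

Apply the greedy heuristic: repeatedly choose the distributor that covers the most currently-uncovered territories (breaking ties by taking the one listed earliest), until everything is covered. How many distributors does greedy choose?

3

Greedy: pick A (covers 4 new) → pick D (covers 3 new) → pick F (covers 1 new). Total picks: 3.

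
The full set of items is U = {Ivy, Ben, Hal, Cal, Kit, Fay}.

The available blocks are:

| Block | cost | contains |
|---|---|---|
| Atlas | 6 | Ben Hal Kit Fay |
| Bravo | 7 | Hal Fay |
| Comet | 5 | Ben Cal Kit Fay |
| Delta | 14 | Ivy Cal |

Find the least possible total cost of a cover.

Atlas, Delta together cover every item (Atlas ∪ Delta = {Ivy, Ben, Hal, Cal, Kit, Fay}); total cost 6 + 14 = 20.
The greedy pick Comet, Atlas, Delta costs 25; no covering selection beats 20.

20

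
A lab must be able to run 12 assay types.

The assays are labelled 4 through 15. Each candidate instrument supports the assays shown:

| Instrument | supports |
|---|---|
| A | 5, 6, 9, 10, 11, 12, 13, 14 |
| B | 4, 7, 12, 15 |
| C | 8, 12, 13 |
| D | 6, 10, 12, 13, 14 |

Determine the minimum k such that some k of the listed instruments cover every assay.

3

A and B and C together: A ∪ B ∪ C = {4, 5, 6, 7, 8, 9, 10, 11, 12, 13, 14, 15} — every assay is covered.
Only B contains 4, so B is forced; the remaining 8 assays need at least 2 more instruments (each remaining instrument adds at most 7) — so at least 3 instruments are needed, and 3 is optimal.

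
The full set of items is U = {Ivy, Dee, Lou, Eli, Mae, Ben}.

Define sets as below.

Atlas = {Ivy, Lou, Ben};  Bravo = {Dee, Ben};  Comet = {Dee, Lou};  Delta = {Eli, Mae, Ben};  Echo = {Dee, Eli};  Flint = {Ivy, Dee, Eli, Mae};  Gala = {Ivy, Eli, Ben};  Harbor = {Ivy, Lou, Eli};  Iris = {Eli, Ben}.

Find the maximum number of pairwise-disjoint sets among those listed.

Comet, Iris are pairwise disjoint (Comet={Dee,Lou}; Iris={Eli,Ben}).
Every remaining set overlaps one of these, and no 3 of the listed sets are pairwise disjoint, so 2 is the maximum.

2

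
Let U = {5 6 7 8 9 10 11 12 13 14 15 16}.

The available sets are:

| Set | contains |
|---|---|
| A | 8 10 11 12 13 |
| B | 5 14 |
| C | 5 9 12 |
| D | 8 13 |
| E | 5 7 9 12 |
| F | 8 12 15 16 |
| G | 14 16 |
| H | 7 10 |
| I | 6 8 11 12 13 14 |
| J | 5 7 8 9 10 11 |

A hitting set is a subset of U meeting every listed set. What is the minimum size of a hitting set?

4

The 4 points {5, 7, 8, 16} hit every set.
The sets C, D, G, H are pairwise disjoint, so any hitting set needs a separate point for each — at least 4. Hence 4 is optimal.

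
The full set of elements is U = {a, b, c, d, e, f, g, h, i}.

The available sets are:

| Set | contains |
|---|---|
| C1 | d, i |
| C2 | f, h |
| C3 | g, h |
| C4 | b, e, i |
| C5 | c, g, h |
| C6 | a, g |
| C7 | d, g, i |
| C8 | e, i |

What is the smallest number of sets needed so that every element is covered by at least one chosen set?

C1 and C2 and C4 and C5 and C6 together: C1 ∪ C2 ∪ C4 ∪ C5 ∪ C6 = {a, b, c, d, e, f, g, h, i} — every element is covered.
No 4 of the 8 sets cover everything (all 70 combinations miss at least one element), so 5 is optimal.

5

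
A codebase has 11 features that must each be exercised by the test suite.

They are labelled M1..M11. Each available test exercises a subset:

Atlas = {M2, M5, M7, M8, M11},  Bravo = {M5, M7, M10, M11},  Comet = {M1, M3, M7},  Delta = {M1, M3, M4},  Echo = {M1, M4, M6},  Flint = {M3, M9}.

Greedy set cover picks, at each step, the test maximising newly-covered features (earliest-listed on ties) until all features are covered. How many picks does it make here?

5

Greedy: pick Atlas (covers 5 new) → pick Delta (covers 3 new) → pick Bravo (covers 1 new) → pick Echo (covers 1 new) → pick Flint (covers 1 new). Total picks: 5.
(The true minimum cover uses only 4 tests, so greedy is not optimal here.)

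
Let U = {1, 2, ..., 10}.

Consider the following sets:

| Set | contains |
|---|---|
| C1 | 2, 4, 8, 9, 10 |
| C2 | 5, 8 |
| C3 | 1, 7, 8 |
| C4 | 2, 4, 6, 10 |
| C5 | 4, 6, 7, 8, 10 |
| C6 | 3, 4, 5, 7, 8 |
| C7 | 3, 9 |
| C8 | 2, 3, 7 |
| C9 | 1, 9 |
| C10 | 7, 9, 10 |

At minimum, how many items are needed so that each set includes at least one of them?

Take H = {2, 8, 9}. Each listed set contains at least one of these, so H is a hitting set of size 3.
The sets C3, C4, C7 are pairwise disjoint, so any hitting set needs a separate item for each — at least 3. Hence 3 is optimal.

3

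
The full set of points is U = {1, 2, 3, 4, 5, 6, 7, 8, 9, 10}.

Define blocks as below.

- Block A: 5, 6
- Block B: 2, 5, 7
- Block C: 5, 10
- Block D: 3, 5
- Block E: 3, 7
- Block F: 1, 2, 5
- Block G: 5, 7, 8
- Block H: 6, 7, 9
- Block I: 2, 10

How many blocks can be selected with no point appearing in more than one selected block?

3

D, H, I are pairwise disjoint (D={3,5}; H={6,7,9}; I={2,10}).
Every remaining block overlaps one of these, and no 4 of the listed blocks are pairwise disjoint, so 3 is the maximum.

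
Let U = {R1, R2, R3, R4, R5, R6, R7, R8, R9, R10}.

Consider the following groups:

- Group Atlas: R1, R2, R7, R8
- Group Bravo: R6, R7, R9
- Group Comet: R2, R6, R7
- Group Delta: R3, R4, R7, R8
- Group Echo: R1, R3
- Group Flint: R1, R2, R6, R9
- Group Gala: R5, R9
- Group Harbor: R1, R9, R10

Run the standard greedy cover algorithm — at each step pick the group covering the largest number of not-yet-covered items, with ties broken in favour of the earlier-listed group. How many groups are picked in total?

5

Greedy: pick Atlas (covers 4 new) → pick Bravo (covers 2 new) → pick Delta (covers 2 new) → pick Gala (covers 1 new) → pick Harbor (covers 1 new). Total picks: 5.
(The true minimum cover uses only 4 groups, so greedy is not optimal here.)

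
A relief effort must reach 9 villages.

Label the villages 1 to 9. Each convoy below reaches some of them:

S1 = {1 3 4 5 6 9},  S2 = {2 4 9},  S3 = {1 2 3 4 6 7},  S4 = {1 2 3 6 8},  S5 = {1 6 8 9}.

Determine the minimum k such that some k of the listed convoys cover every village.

Take {S1, S3, S5}. Their union is {1, 2, 3, 4, 5, 6, 7, 8, 9}, which is all 9 villages.
Only S1 contains 5, so S1 is forced; the remaining 3 villages need at least 2 more convoys (each remaining convoy adds at most 2) — so at least 3 convoys are needed, and 3 is optimal.

3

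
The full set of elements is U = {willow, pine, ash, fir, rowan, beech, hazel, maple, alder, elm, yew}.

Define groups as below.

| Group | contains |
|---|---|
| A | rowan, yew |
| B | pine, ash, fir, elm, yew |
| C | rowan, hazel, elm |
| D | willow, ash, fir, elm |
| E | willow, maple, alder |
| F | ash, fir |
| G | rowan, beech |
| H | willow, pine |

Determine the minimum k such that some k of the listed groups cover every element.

Take {B, C, E, G}. Their union is {willow, pine, ash, fir, rowan, beech, hazel, maple, alder, elm, yew}, which is all 11 elements.
No 3 of the 8 groups cover everything (all 56 combinations miss at least one element), so 4 is optimal.

4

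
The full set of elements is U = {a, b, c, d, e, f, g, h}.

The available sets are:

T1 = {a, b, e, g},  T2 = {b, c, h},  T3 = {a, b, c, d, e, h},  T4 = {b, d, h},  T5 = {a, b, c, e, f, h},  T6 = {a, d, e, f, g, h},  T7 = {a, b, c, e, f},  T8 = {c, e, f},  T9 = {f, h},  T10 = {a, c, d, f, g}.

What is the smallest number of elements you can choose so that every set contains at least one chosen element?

2

T = {b, f} meets every set (each contains at least one member of T), and |T| = 2.
The sets T4, T8 are pairwise disjoint, so any hitting set needs a separate element for each — at least 2. Hence 2 is optimal.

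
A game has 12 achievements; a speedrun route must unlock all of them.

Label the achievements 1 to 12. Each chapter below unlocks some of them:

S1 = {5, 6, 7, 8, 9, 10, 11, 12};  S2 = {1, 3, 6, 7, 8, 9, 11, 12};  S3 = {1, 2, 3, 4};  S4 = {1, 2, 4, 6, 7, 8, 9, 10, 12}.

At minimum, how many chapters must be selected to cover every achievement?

S1 and S3 together: S1 ∪ S3 = {1, 2, 3, 4, 5, 6, 7, 8, 9, 10, 11, 12} — every achievement is covered.
No single chapter has all 12 achievements (the largest, S4, has 9), so 2 is optimal.

2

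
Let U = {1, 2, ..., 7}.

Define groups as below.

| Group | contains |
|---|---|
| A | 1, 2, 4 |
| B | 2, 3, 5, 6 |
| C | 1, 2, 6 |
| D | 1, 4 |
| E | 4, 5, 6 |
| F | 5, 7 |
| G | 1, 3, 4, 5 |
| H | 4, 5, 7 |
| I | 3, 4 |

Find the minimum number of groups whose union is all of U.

3

C and F and G together: C ∪ F ∪ G = {1, 2, 3, 4, 5, 6, 7} — every item is covered.
No 2 of the 9 groups cover everything (all 36 combinations miss at least one item), so 3 is optimal.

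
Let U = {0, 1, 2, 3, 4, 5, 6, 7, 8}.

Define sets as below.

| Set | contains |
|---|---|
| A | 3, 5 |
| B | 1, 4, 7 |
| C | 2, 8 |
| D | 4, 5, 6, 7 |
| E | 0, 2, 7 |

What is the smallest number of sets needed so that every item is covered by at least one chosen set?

5

A, B, C, D, and E cover everything between them: the union {0, 1, 2, 3, 4, 5, 6, 7, 8} is all of U.
No 4 of the 5 sets cover everything (all 5 combinations miss at least one item), so 5 is optimal.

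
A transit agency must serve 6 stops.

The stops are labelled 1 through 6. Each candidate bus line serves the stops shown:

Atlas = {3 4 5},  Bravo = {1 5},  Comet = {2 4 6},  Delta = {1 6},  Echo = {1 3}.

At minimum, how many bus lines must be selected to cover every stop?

Atlas and Comet and Echo together: Atlas ∪ Comet ∪ Echo = {1, 2, 3, 4, 5, 6} — every stop is covered.
Only Comet contains 2, so Comet is forced; the remaining 3 stops need at least 2 more bus lines (each remaining bus line adds at most 2) — so at least 3 bus lines are needed, and 3 is optimal.

3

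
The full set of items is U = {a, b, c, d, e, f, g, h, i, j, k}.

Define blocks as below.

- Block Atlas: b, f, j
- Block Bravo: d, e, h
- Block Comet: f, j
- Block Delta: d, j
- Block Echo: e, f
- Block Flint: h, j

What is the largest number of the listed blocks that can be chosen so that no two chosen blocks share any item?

2

Bravo, Comet are pairwise disjoint (Bravo={d,e,h}; Comet={f,j}).
Every remaining block overlaps one of these, and no 3 of the listed blocks are pairwise disjoint, so 2 is the maximum.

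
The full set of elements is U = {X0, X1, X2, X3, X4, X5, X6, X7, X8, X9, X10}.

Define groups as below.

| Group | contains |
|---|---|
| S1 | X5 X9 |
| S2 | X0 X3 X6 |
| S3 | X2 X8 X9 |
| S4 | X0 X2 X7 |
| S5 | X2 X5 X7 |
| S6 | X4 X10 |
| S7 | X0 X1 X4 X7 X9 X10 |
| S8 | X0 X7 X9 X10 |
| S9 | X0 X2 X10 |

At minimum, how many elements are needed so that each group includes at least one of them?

4

Take H = {X2, X3, X4, X9}. Each listed group contains at least one of these, so H is a hitting set of size 4.
No choice of 3 elements meets every group, so 4 is the minimum.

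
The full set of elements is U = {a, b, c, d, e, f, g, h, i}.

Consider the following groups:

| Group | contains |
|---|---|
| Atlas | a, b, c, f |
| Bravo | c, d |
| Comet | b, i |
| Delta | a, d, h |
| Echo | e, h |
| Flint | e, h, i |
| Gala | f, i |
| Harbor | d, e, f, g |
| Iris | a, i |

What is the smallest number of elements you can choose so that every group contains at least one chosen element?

4

Take T = {c, e, h, i}. Each listed group contains at least one of these, so T is a hitting set of size 4.
No choice of 3 elements meets every group, so 4 is the minimum.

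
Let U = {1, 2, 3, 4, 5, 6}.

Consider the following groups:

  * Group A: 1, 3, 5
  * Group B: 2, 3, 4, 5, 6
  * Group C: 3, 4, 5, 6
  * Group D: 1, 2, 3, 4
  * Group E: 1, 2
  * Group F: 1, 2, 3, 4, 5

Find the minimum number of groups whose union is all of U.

B and E together: B ∪ E = {1, 2, 3, 4, 5, 6} — every point is covered.
No single group has all 6 points (the largest, B, has 5), so 2 is optimal.

2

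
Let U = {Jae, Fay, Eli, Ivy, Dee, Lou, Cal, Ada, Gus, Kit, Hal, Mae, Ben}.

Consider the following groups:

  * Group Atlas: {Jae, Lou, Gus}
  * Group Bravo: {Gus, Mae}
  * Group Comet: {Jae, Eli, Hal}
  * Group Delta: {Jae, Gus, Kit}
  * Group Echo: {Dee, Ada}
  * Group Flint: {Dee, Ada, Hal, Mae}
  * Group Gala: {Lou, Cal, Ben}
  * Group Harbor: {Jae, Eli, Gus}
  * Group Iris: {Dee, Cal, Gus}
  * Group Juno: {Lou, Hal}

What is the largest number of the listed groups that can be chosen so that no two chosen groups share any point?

Bravo, Comet, Echo, Gala are pairwise disjoint (Bravo={Gus,Mae}; Comet={Jae,Eli,Hal}; Echo={Dee,Ada}; Gala={Lou,Cal,Ben}).
Every remaining group overlaps one of these, and no 5 of the listed groups are pairwise disjoint, so 4 is the maximum.

4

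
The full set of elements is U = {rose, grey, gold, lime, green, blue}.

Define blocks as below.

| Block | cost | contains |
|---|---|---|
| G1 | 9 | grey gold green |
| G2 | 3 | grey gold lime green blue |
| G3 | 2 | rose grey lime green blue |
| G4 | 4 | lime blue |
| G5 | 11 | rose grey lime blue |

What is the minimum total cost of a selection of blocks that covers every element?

G2, G3 together cover every element (G2 ∪ G3 = {rose, grey, gold, lime, green, blue}); total cost 3 + 2 = 5.
No covering selection has total cost below 5.

5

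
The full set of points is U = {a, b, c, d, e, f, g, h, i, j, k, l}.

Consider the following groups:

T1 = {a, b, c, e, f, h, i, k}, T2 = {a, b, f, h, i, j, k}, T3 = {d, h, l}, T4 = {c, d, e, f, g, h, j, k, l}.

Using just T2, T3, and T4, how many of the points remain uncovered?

Union of T2, T3, T4 = {a, b, c, d, e, f, g, h, i, j, k, l} — that's every point, so 0 are uncovered.

0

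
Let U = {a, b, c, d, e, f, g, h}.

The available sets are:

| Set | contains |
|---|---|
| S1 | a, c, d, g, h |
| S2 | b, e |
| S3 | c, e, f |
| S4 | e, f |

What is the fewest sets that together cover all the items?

3

Take {S1, S2, S3}. Their union is {a, b, c, d, e, f, g, h}, which is all 8 items.
Only S1 contains a, so S1 is forced; the remaining 3 items need at least 2 more sets (each remaining set adds at most 2) — so at least 3 sets are needed, and 3 is optimal.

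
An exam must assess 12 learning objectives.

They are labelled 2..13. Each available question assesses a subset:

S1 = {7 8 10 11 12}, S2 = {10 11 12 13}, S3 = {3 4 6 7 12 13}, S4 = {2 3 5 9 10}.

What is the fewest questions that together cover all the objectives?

3

S1 and S3 and S4 together: S1 ∪ S3 ∪ S4 = {2, 3, 4, 5, 6, 7, 8, 9, 10, 11, 12, 13} — every objective is covered.
Only S4 contains 2, so S4 is forced; the remaining 7 objectives need at least 2 more questions (each remaining question adds at most 5) — so at least 3 questions are needed, and 3 is optimal.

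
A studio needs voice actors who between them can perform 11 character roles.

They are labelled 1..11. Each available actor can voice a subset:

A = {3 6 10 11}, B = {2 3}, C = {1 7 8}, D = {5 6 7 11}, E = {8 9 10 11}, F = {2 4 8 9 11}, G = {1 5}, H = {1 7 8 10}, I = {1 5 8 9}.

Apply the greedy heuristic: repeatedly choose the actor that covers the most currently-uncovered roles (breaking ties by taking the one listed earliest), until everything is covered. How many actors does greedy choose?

Greedy: pick F (covers 5 new) → pick A (covers 3 new) → pick C (covers 2 new) → pick D (covers 1 new). Total picks: 4.

4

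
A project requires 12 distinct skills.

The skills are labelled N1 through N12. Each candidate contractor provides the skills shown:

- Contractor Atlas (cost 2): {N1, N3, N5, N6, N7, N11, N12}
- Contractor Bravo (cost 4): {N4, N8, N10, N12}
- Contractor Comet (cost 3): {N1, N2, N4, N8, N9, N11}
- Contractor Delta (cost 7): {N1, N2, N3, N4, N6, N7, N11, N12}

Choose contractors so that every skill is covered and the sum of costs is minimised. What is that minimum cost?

Atlas, Bravo, Comet together cover every skill (Atlas ∪ Bravo ∪ Comet = {N1, N2, N3, N4, N5, N6, N7, N8, N9, N10, N11, N12}); total cost 2 + 4 + 3 = 9.
No covering selection has total cost below 9.

9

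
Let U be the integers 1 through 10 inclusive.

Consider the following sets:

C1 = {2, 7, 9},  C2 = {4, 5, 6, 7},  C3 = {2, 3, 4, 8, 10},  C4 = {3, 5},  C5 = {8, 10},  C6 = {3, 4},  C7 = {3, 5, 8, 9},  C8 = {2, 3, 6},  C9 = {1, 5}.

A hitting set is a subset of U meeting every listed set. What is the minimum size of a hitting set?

4

H = {2, 4, 5, 10} meets every set (each contains at least one member of H), and |H| = 4.
The sets C1, C5, C6, C9 are pairwise disjoint, so any hitting set needs a separate point for each — at least 4. Hence 4 is optimal.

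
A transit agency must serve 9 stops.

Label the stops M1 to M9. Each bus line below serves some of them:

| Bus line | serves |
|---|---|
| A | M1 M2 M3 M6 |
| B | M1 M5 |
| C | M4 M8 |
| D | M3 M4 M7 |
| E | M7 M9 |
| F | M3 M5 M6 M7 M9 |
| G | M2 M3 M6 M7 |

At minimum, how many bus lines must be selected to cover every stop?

Take {A, C, F}. Their union is {M1, M2, M3, M4, M5, M6, M7, M8, M9}, which is all 9 stops.
Only C contains M8, so C is forced; the remaining 7 stops need at least 2 more bus lines (each remaining bus line adds at most 5) — so at least 3 bus lines are needed, and 3 is optimal.

3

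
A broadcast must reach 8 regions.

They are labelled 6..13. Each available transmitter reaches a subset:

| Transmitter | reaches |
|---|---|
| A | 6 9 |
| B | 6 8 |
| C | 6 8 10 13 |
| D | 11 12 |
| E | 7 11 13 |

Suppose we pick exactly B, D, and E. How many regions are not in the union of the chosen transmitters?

2

Union of B, D, E = {6, 7, 8, 11, 12, 13}.
Not covered: 9, 10 — 2 regions.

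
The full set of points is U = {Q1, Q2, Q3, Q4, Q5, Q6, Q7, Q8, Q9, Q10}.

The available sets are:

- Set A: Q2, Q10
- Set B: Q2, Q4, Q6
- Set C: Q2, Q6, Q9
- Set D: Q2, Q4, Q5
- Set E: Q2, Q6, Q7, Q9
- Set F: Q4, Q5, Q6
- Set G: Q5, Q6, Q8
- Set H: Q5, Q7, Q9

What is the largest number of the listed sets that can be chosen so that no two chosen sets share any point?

2

A, G are pairwise disjoint (A={Q2,Q10}; G={Q5,Q6,Q8}).
Every remaining set overlaps one of these, and no 3 of the listed sets are pairwise disjoint, so 2 is the maximum.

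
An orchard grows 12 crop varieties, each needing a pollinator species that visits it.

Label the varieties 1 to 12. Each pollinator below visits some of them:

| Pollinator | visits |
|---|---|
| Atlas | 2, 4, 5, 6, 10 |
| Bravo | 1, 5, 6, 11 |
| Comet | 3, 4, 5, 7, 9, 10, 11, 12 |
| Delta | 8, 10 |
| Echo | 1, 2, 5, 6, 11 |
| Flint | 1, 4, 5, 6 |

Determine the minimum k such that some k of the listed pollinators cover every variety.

Comet and Delta and Echo together: Comet ∪ Delta ∪ Echo = {1, 2, 3, 4, 5, 6, 7, 8, 9, 10, 11, 12} — every variety is covered.
Only Comet contains 3, so Comet is forced; the remaining 4 varieties need at least 2 more pollinators (each remaining pollinator adds at most 3) — so at least 3 pollinators are needed, and 3 is optimal.

3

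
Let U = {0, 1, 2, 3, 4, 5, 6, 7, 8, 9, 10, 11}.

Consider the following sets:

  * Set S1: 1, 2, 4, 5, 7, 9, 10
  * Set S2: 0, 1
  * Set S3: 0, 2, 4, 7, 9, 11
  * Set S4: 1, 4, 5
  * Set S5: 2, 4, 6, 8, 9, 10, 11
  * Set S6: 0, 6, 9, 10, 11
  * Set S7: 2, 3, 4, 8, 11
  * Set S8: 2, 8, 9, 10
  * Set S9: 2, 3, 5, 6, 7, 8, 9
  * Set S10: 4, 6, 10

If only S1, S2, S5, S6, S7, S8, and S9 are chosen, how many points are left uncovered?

Union of S1, S2, S5, S6, S7, S8, S9 = {0, 1, 2, 3, 4, 5, 6, 7, 8, 9, 10, 11} — that's every point, so 0 are uncovered.

0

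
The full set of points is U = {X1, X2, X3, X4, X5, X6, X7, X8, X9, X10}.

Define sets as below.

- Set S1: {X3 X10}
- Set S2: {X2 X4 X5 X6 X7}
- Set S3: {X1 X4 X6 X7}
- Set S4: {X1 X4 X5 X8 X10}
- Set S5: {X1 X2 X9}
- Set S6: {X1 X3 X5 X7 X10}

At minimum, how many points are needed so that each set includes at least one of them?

H = {X3, X4, X9} meets every set (each contains at least one member of H), and |H| = 3.
No choice of 2 points meets every set, so 3 is the minimum.

3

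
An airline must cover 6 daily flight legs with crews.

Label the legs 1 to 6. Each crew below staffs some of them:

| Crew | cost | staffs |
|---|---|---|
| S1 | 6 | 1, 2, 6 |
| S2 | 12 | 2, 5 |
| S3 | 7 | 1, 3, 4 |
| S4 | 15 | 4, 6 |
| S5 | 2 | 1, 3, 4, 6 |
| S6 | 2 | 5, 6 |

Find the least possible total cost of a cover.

10

S1, S5, S6 together cover every leg (S1 ∪ S5 ∪ S6 = {1, 2, 3, 4, 5, 6}); total cost 6 + 2 + 2 = 10.
No covering selection has total cost below 10.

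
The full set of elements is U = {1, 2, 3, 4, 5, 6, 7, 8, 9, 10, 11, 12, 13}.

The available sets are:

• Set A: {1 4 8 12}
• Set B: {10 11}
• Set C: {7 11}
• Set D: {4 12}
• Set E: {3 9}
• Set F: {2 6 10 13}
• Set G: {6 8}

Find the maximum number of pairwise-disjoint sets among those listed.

C, D, E, F are pairwise disjoint (C={7,11}; D={4,12}; E={3,9}; F={2,6,10,13}).
Every remaining set overlaps one of these, and no 5 of the listed sets are pairwise disjoint, so 4 is the maximum.

4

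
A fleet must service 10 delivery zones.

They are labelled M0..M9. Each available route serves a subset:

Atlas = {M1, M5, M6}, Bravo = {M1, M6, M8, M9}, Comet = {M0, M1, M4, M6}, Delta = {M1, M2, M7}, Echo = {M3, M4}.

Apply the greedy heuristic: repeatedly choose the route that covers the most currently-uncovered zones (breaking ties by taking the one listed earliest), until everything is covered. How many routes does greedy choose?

Greedy: pick Bravo (covers 4 new) → pick Comet (covers 2 new) → pick Delta (covers 2 new) → pick Atlas (covers 1 new) → pick Echo (covers 1 new). Total picks: 5.

5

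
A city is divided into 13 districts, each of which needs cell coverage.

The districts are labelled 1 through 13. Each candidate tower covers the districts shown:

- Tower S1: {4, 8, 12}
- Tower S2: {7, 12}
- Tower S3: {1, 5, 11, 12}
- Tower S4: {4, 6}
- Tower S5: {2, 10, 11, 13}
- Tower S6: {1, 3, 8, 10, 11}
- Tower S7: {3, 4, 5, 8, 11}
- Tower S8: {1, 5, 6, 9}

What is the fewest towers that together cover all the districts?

4

Take {S2, S5, S7, S8}. Their union is {1, 2, 3, 4, 5, 6, 7, 8, 9, 10, 11, 12, 13}, which is all 13 districts.
Only S5 contains 2, so S5 is forced; the remaining 9 districts need at least 3 more towers (each remaining tower adds at most 4) — so at least 4 towers are needed, and 4 is optimal.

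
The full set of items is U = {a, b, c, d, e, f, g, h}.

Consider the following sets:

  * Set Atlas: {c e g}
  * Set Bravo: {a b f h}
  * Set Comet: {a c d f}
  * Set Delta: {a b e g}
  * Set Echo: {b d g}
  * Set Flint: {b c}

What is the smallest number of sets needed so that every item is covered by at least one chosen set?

3

Atlas, Bravo, and Echo cover everything between them: the union {a, b, c, d, e, f, g, h} is all of U.
Only Bravo contains h, so Bravo is forced; the remaining 4 items need at least 2 more sets (each remaining set adds at most 3) — so at least 3 sets are needed, and 3 is optimal.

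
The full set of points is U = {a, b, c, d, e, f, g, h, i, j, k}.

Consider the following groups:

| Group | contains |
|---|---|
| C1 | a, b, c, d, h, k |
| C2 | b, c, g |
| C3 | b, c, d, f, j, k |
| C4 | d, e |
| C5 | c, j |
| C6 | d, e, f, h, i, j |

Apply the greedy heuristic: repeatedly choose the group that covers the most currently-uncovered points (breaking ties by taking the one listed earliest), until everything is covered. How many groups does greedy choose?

3

Greedy: pick C1 (covers 6 new) → pick C6 (covers 4 new) → pick C2 (covers 1 new). Total picks: 3.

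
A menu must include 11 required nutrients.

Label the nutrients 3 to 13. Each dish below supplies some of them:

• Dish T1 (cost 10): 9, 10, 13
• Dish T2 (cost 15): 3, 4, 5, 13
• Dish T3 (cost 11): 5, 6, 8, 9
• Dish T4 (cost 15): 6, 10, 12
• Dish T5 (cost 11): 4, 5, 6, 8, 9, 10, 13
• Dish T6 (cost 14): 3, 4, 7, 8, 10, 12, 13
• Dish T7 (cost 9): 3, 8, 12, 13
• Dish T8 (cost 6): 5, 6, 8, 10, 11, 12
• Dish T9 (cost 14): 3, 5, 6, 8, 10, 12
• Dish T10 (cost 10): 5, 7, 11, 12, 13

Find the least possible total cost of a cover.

T5, T7, T10 together cover every nutrient (T5 ∪ T7 ∪ T10 = {3, 4, 5, 6, 7, 8, 9, 10, 11, 12, 13}); total cost 11 + 9 + 10 = 30.
No covering selection has total cost below 30.

30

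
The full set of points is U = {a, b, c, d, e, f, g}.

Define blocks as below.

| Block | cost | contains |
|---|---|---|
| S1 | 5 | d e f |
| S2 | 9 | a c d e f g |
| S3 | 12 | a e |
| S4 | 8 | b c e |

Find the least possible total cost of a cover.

S2, S4 together cover every point (S2 ∪ S4 = {a, b, c, d, e, f, g}); total cost 9 + 8 = 17.
No covering selection has total cost below 17.

17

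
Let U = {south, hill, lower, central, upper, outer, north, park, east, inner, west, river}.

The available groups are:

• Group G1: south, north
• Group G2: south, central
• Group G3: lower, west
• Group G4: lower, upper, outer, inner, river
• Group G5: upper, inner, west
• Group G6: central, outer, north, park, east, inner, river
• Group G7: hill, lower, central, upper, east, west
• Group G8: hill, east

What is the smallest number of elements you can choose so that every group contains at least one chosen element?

4

H = {south, hill, west, river} meets every group (each contains at least one member of H), and |H| = 4.
No choice of 3 elements meets every group, so 4 is the minimum.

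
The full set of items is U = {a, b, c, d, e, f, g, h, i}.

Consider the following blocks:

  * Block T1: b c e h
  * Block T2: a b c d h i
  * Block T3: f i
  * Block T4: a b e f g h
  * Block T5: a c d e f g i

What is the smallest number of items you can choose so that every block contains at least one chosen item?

The 2 items {c, f} hit every block.
The blocks T1, T3 are pairwise disjoint, so any hitting set needs a separate item for each — at least 2. Hence 2 is optimal.

2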